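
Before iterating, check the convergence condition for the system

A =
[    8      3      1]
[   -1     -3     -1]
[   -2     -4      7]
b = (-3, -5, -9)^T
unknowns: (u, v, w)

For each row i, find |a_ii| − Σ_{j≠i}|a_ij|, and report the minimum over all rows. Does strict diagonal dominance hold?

1

row 1: |8| − (3+1) = 4
row 2: |-3| − (1+1) = 1
row 3: |7| − (2+4) = 1
minimum over rows = 1 → strictly diagonally dominant (convergence guaranteed)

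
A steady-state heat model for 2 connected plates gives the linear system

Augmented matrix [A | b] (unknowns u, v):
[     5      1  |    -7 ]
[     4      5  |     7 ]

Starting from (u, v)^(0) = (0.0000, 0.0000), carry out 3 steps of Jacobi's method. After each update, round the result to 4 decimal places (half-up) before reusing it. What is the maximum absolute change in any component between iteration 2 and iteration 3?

0.2240

Iteration 1:
  u = (-7 - (1)·0.0000) / (5) = -1.4000
  v = (7 - (4)·0.0000) / (5) = 1.4000
Iteration 2:
  u = (-7 - (1)·1.4000) / (5) = -1.6800
  v = (7 - (4)·-1.4000) / (5) = 2.5200
Iteration 3:
  u = (-7 - (1)·2.5200) / (5) = -1.9040
  v = (7 - (4)·-1.6800) / (5) = 2.7440
Change: (-0.2240, 0.2240) → max |·| = 0.2240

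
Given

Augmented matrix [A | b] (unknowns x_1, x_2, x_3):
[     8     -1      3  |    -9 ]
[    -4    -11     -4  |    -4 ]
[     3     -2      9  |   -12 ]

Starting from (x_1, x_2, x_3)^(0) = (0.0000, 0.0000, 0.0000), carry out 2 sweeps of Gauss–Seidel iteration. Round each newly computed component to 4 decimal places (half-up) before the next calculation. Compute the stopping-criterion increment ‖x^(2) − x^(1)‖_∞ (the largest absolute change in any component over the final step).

0.3916

Iteration 1:
  x_1 = (-9 - (-1)·0.0000 - (3)·0.0000) / (8) = -1.1250
  x_2 = (-4 - (-4)·-1.1250 - (-4)·0.0000) / (-11) = 0.7727
  x_3 = (-12 - (3)·-1.1250 - (-2)·0.7727) / (9) = -0.7866
Iteration 2:
  x_1 = (-9 - (-1)·0.7727 - (3)·-0.7866) / (8) = -0.7334
  x_2 = (-4 - (-4)·-0.7334 - (-4)·-0.7866) / (-11) = 0.9164
  x_3 = (-12 - (3)·-0.7334 - (-2)·0.9164) / (9) = -0.8852
Change: (0.3916, 0.1437, -0.0986) → max |·| = 0.3916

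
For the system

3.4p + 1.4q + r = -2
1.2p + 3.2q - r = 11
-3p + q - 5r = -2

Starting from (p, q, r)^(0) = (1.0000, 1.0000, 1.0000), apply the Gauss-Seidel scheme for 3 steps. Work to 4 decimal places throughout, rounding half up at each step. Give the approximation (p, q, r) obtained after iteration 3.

(-3.6543, 5.8047, 3.7535)

Iteration 1:
  p = (-2 - (1.4)·1.0000 - (1)·1.0000) / (3.4) = -1.2941
  q = (11 - (1.2)·-1.2941 - (-1)·1.0000) / (3.2) = 4.2353
  r = (-2 - (-3)·-1.2941 - (1)·4.2353) / (-5) = 2.0235
Iteration 2:
  p = (-2 - (1.4)·4.2353 - (1)·2.0235) / (3.4) = -2.9273
  q = (11 - (1.2)·-2.9273 - (-1)·2.0235) / (3.2) = 5.1676
  r = (-2 - (-3)·-2.9273 - (1)·5.1676) / (-5) = 3.1899
Iteration 3:
  p = (-2 - (1.4)·5.1676 - (1)·3.1899) / (3.4) = -3.6543
  q = (11 - (1.2)·-3.6543 - (-1)·3.1899) / (3.2) = 5.8047
  r = (-2 - (-3)·-3.6543 - (1)·5.8047) / (-5) = 3.7535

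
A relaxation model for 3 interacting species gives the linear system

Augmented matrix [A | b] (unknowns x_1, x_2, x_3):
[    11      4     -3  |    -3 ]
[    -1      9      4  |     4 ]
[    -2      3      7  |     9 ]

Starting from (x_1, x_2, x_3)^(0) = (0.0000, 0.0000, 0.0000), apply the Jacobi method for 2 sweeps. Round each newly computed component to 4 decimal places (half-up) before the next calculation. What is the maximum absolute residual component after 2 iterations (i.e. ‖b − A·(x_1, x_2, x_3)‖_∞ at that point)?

Iteration 1:
  x_1 = (-3 - (4)·0.0000 - (-3)·0.0000) / (11) = -0.2727
  x_2 = (4 - (-1)·0.0000 - (4)·0.0000) / (9) = 0.4444
  x_3 = (9 - (-2)·0.0000 - (3)·0.0000) / (7) = 1.2857
Iteration 2:
  x_1 = (-3 - (4)·0.4444 - (-3)·1.2857) / (11) = -0.0837
  x_2 = (4 - (-1)·-0.2727 - (4)·1.2857) / (9) = -0.1573
  x_3 = (9 - (-2)·-0.2727 - (3)·0.4444) / (7) = 1.0173
Residual b − A·x = (1.6018, 1.2628, 2.1834); ∞-norm = 2.1834

2.1834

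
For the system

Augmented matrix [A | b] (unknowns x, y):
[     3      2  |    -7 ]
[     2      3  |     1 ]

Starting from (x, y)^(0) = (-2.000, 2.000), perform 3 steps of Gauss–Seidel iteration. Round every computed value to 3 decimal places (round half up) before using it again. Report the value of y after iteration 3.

Iteration 1:
  x = (-7 - (2)·2.000) / (3) = -3.667
  y = (1 - (2)·-3.667) / (3) = 2.778
Iteration 2:
  x = (-7 - (2)·2.778) / (3) = -4.185
  y = (1 - (2)·-4.185) / (3) = 3.123
Iteration 3:
  x = (-7 - (2)·3.123) / (3) = -4.415
  y = (1 - (2)·-4.415) / (3) = 3.277

3.277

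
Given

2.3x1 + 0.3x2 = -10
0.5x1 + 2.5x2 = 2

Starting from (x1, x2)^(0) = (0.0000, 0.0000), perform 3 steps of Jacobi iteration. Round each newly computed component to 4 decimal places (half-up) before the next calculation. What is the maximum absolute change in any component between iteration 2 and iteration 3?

Iteration 1:
  x1 = (-10 - (0.3)·0.0000) / (2.3) = -4.3478
  x2 = (2 - (0.5)·0.0000) / (2.5) = 0.8000
Iteration 2:
  x1 = (-10 - (0.3)·0.8000) / (2.3) = -4.4522
  x2 = (2 - (0.5)·-4.3478) / (2.5) = 1.6696
Iteration 3:
  x1 = (-10 - (0.3)·1.6696) / (2.3) = -4.5656
  x2 = (2 - (0.5)·-4.4522) / (2.5) = 1.6904
Change: (-0.1134, 0.0208) → max |·| = 0.1134

0.1134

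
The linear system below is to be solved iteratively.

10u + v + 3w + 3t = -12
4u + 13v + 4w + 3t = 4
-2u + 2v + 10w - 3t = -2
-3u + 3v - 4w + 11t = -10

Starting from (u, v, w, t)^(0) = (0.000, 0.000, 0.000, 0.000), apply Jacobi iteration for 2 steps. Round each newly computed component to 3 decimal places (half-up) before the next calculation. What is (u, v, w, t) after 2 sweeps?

Iteration 1:
  u = (-12 - (1)·0.000 - (3)·0.000 - (3)·0.000) / (10) = -1.200
  v = (4 - (4)·0.000 - (4)·0.000 - (3)·0.000) / (13) = 0.308
  w = (-2 - (-2)·0.000 - (2)·0.000 - (-3)·0.000) / (10) = -0.200
  t = (-10 - (-3)·0.000 - (3)·0.000 - (-4)·0.000) / (11) = -0.909
Iteration 2:
  u = (-12 - (1)·0.308 - (3)·-0.200 - (3)·-0.909) / (10) = -0.898
  v = (4 - (4)·-1.200 - (4)·-0.200 - (3)·-0.909) / (13) = 0.948
  w = (-2 - (-2)·-1.200 - (2)·0.308 - (-3)·-0.909) / (10) = -0.774
  t = (-10 - (-3)·-1.200 - (3)·0.308 - (-4)·-0.200) / (11) = -1.393

(-0.898, 0.948, -0.774, -1.393)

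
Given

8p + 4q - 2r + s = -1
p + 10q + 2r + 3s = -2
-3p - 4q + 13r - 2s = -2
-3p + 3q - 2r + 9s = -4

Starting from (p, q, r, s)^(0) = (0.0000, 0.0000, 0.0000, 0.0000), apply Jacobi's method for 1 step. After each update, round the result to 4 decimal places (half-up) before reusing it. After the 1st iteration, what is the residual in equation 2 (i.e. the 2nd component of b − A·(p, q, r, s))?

Iteration 1:
  p = (-1 - (4)·0.0000 - (-2)·0.0000 - (1)·0.0000) / (8) = -0.1250
  q = (-2 - (1)·0.0000 - (2)·0.0000 - (3)·0.0000) / (10) = -0.2000
  r = (-2 - (-3)·0.0000 - (-4)·0.0000 - (-2)·0.0000) / (13) = -0.1538
  s = (-4 - (-3)·0.0000 - (3)·0.0000 - (-2)·0.0000) / (9) = -0.4444
Residual b − A·x = (0.9368, 1.7658, -2.0644, -0.0830)

1.7658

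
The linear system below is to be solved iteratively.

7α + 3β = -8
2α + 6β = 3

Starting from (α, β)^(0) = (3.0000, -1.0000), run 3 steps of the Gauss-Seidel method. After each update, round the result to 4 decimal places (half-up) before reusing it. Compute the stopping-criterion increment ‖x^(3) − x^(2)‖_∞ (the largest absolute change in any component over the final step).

Iteration 1:
  α = (-8 - (3)·-1.0000) / (7) = -0.7143
  β = (3 - (2)·-0.7143) / (6) = 0.7381
Iteration 2:
  α = (-8 - (3)·0.7381) / (7) = -1.4592
  β = (3 - (2)·-1.4592) / (6) = 0.9864
Iteration 3:
  α = (-8 - (3)·0.9864) / (7) = -1.5656
  β = (3 - (2)·-1.5656) / (6) = 1.0219
Change: (-0.1064, 0.0355) → max |·| = 0.1064

0.1064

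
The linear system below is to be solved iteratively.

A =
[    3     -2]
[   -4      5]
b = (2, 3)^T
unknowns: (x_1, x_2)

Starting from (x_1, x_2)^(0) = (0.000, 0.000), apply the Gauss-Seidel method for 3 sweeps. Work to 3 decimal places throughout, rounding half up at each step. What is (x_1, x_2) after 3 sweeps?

(1.825, 2.060)

Iteration 1:
  x_1 = (2 - (-2)·0.000) / (3) = 0.667
  x_2 = (3 - (-4)·0.667) / (5) = 1.134
Iteration 2:
  x_1 = (2 - (-2)·1.134) / (3) = 1.423
  x_2 = (3 - (-4)·1.423) / (5) = 1.738
Iteration 3:
  x_1 = (2 - (-2)·1.738) / (3) = 1.825
  x_2 = (3 - (-4)·1.825) / (5) = 2.060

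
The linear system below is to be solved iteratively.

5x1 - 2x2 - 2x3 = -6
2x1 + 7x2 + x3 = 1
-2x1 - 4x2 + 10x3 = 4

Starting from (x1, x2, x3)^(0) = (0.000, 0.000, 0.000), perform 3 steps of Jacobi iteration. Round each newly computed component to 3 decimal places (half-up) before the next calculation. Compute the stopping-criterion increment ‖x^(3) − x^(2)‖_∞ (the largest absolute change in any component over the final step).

0.158

Iteration 1:
  x1 = (-6 - (-2)·0.000 - (-2)·0.000) / (5) = -1.200
  x2 = (1 - (2)·0.000 - (1)·0.000) / (7) = 0.143
  x3 = (4 - (-2)·0.000 - (-4)·0.000) / (10) = 0.400
Iteration 2:
  x1 = (-6 - (-2)·0.143 - (-2)·0.400) / (5) = -0.983
  x2 = (1 - (2)·-1.200 - (1)·0.400) / (7) = 0.429
  x3 = (4 - (-2)·-1.200 - (-4)·0.143) / (10) = 0.217
Iteration 3:
  x1 = (-6 - (-2)·0.429 - (-2)·0.217) / (5) = -0.942
  x2 = (1 - (2)·-0.983 - (1)·0.217) / (7) = 0.393
  x3 = (4 - (-2)·-0.983 - (-4)·0.429) / (10) = 0.375
Change: (0.041, -0.036, 0.158) → max |·| = 0.158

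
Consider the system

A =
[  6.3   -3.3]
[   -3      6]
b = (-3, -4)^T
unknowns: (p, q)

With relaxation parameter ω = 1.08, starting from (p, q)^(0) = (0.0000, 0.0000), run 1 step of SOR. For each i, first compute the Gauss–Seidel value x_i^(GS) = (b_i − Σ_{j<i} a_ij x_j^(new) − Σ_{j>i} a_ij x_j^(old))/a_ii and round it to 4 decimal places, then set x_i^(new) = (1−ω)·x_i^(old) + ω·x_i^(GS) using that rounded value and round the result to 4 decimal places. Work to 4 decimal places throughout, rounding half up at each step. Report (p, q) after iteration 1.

Iteration 1:
  p: GS value = (-3 - (-3.3)·0.0000) / (6.3) = -0.4762;  p ← (1−ω)·0.0000 + ω·-0.4762 = -0.5143
  q: GS value = (-4 - (-3)·-0.5143) / (6) = -0.9238;  q ← (1−ω)·0.0000 + ω·-0.9238 = -0.9977

(-0.5143, -0.9977)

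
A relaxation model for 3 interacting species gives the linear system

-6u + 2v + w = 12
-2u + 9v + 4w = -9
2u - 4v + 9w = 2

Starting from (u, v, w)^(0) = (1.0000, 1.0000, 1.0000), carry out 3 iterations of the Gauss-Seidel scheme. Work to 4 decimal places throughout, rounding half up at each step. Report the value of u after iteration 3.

Iteration 1:
  u = (12 - (2)·1.0000 - (1)·1.0000) / (-6) = -1.5000
  v = (-9 - (-2)·-1.5000 - (4)·1.0000) / (9) = -1.7778
  w = (2 - (2)·-1.5000 - (-4)·-1.7778) / (9) = -0.2346
Iteration 2:
  u = (12 - (2)·-1.7778 - (1)·-0.2346) / (-6) = -2.6317
  v = (-9 - (-2)·-2.6317 - (4)·-0.2346) / (9) = -1.4806
  w = (2 - (2)·-2.6317 - (-4)·-1.4806) / (9) = 0.1490
Iteration 3:
  u = (12 - (2)·-1.4806 - (1)·0.1490) / (-6) = -2.4687
  v = (-9 - (-2)·-2.4687 - (4)·0.1490) / (9) = -1.6148
  w = (2 - (2)·-2.4687 - (-4)·-1.6148) / (9) = 0.0531

-2.4687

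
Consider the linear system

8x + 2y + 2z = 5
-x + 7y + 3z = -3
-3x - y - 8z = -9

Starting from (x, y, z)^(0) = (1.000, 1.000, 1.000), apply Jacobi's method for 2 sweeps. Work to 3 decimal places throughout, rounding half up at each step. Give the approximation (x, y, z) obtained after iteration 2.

Iteration 1:
  x = (5 - (2)·1.000 - (2)·1.000) / (8) = 0.125
  y = (-3 - (-1)·1.000 - (3)·1.000) / (7) = -0.714
  z = (-9 - (-3)·1.000 - (-1)·1.000) / (-8) = 0.625
Iteration 2:
  x = (5 - (2)·-0.714 - (2)·0.625) / (8) = 0.647
  y = (-3 - (-1)·0.125 - (3)·0.625) / (7) = -0.679
  z = (-9 - (-3)·0.125 - (-1)·-0.714) / (-8) = 1.167

(0.647, -0.679, 1.167)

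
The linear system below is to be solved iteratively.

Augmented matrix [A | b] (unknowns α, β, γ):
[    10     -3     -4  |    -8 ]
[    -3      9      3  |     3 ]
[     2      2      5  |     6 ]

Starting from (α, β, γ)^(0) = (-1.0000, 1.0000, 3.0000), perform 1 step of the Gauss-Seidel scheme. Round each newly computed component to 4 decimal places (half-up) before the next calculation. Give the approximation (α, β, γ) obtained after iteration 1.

Iteration 1:
  α = (-8 - (-3)·1.0000 - (-4)·3.0000) / (10) = 0.7000
  β = (3 - (-3)·0.7000 - (3)·3.0000) / (9) = -0.4333
  γ = (6 - (2)·0.7000 - (2)·-0.4333) / (5) = 1.0933

(0.7000, -0.4333, 1.0933)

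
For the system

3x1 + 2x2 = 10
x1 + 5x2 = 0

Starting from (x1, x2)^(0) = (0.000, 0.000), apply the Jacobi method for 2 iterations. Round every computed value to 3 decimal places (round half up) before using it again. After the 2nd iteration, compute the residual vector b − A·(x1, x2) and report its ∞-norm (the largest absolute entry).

1.335

Iteration 1:
  x1 = (10 - (2)·0.000) / (3) = 3.333
  x2 = (0 - (1)·0.000) / (5) = 0.000
Iteration 2:
  x1 = (10 - (2)·0.000) / (3) = 3.333
  x2 = (0 - (1)·3.333) / (5) = -0.667
Residual b − A·x = (1.335, 0.002); ∞-norm = 1.335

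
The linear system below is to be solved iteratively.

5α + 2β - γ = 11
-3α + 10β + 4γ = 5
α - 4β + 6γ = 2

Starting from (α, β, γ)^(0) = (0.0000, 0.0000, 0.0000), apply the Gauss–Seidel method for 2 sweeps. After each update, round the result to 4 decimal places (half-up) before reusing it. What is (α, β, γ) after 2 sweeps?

(1.8840, 0.7692, 0.5321)

Iteration 1:
  α = (11 - (2)·0.0000 - (-1)·0.0000) / (5) = 2.2000
  β = (5 - (-3)·2.2000 - (4)·0.0000) / (10) = 1.1600
  γ = (2 - (1)·2.2000 - (-4)·1.1600) / (6) = 0.7400
Iteration 2:
  α = (11 - (2)·1.1600 - (-1)·0.7400) / (5) = 1.8840
  β = (5 - (-3)·1.8840 - (4)·0.7400) / (10) = 0.7692
  γ = (2 - (1)·1.8840 - (-4)·0.7692) / (6) = 0.5321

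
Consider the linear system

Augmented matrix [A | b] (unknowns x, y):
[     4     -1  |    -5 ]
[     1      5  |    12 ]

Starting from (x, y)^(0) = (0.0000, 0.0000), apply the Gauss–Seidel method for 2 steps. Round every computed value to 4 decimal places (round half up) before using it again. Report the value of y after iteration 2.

Iteration 1:
  x = (-5 - (-1)·0.0000) / (4) = -1.2500
  y = (12 - (1)·-1.2500) / (5) = 2.6500
Iteration 2:
  x = (-5 - (-1)·2.6500) / (4) = -0.5875
  y = (12 - (1)·-0.5875) / (5) = 2.5175

2.5175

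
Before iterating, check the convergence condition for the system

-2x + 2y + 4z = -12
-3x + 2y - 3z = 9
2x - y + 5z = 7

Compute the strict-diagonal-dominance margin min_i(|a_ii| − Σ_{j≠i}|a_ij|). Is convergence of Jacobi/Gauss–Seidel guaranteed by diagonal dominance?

-4

row 1: |-2| − (2+4) = -4
row 2: |2| − (3+3) = -4
row 3: |5| − (2+1) = 2
minimum over rows = -4 → not strictly diagonally dominant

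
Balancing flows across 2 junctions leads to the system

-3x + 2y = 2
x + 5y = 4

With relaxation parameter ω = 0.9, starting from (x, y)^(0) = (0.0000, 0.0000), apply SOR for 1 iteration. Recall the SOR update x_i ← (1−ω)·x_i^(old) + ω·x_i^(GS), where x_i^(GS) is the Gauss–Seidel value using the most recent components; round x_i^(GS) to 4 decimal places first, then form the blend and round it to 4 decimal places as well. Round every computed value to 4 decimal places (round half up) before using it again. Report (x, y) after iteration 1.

Iteration 1:
  x: GS value = (2 - (2)·0.0000) / (-3) = -0.6667;  x ← (1−ω)·0.0000 + ω·-0.6667 = -0.6000
  y: GS value = (4 - (1)·-0.6000) / (5) = 0.9200;  y ← (1−ω)·0.0000 + ω·0.9200 = 0.8280

(-0.6000, 0.8280)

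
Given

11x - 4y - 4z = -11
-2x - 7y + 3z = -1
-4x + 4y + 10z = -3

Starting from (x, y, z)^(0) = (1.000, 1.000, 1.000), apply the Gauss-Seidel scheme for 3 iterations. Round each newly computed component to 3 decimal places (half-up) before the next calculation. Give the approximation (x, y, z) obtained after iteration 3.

(-1.224, 0.167, -0.856)

Iteration 1:
  x = (-11 - (-4)·1.000 - (-4)·1.000) / (11) = -0.273
  y = (-1 - (-2)·-0.273 - (3)·1.000) / (-7) = 0.649
  z = (-3 - (-4)·-0.273 - (4)·0.649) / (10) = -0.669
Iteration 2:
  x = (-11 - (-4)·0.649 - (-4)·-0.669) / (11) = -1.007
  y = (-1 - (-2)·-1.007 - (3)·-0.669) / (-7) = 0.144
  z = (-3 - (-4)·-1.007 - (4)·0.144) / (10) = -0.760
Iteration 3:
  x = (-11 - (-4)·0.144 - (-4)·-0.760) / (11) = -1.224
  y = (-1 - (-2)·-1.224 - (3)·-0.760) / (-7) = 0.167
  z = (-3 - (-4)·-1.224 - (4)·0.167) / (10) = -0.856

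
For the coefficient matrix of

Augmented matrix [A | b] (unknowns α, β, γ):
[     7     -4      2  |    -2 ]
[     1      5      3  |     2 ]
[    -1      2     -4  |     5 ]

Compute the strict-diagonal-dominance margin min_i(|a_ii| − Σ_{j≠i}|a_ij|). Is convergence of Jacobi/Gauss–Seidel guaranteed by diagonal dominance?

1

row 1: |7| − (4+2) = 1
row 2: |5| − (1+3) = 1
row 3: |-4| − (1+2) = 1
minimum over rows = 1 → strictly diagonally dominant (convergence guaranteed)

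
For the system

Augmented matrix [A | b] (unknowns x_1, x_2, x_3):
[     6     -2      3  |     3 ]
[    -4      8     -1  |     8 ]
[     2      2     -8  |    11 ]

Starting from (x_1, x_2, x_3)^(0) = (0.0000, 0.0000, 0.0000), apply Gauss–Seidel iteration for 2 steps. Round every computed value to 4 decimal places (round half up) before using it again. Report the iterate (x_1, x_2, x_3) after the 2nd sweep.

Iteration 1:
  x_1 = (3 - (-2)·0.0000 - (3)·0.0000) / (6) = 0.5000
  x_2 = (8 - (-4)·0.5000 - (-1)·0.0000) / (8) = 1.2500
  x_3 = (11 - (2)·0.5000 - (2)·1.2500) / (-8) = -0.9375
Iteration 2:
  x_1 = (3 - (-2)·1.2500 - (3)·-0.9375) / (6) = 1.3854
  x_2 = (8 - (-4)·1.3854 - (-1)·-0.9375) / (8) = 1.5755
  x_3 = (11 - (2)·1.3854 - (2)·1.5755) / (-8) = -0.6348

(1.3854, 1.5755, -0.6348)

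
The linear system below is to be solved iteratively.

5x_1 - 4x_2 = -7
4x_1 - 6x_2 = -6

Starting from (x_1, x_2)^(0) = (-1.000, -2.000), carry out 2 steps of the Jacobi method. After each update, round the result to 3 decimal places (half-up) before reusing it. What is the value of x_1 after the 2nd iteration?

-1.134

Iteration 1:
  x_1 = (-7 - (-4)·-2.000) / (5) = -3.000
  x_2 = (-6 - (4)·-1.000) / (-6) = 0.333
Iteration 2:
  x_1 = (-7 - (-4)·0.333) / (5) = -1.134
  x_2 = (-6 - (4)·-3.000) / (-6) = -1.000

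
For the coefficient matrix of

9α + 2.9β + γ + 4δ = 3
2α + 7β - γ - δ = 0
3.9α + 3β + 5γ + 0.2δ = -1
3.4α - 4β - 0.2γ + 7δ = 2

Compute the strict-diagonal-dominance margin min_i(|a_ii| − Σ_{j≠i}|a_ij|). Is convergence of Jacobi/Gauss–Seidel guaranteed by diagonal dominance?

-2.1

row 1: |9| − (2.9+1+4) = 1.1
row 2: |7| − (2+1+1) = 3
row 3: |5| − (3.9+3+0.2) = -2.1
row 4: |7| − (3.4+4+0.2) = -0.6
minimum over rows = -2.1 → not strictly diagonally dominant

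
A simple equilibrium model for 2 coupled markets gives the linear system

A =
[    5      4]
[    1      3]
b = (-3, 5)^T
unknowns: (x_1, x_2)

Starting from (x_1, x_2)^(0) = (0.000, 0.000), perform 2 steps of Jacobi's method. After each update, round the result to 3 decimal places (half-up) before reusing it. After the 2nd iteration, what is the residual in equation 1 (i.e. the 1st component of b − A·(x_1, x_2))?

Iteration 1:
  x_1 = (-3 - (4)·0.000) / (5) = -0.600
  x_2 = (5 - (1)·0.000) / (3) = 1.667
Iteration 2:
  x_1 = (-3 - (4)·1.667) / (5) = -1.934
  x_2 = (5 - (1)·-0.600) / (3) = 1.867
Residual b − A·x = (-0.798, 1.333)

-0.798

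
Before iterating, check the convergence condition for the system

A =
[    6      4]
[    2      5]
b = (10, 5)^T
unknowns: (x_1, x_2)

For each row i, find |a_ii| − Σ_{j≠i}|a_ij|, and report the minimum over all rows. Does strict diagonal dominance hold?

2

row 1: |6| − (4) = 2
row 2: |5| − (2) = 3
minimum over rows = 2 → strictly diagonally dominant (convergence guaranteed)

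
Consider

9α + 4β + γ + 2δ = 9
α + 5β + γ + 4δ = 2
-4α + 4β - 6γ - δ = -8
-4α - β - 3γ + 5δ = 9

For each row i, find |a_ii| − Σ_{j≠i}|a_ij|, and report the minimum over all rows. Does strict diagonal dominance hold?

-3

row 1: |9| − (4+1+2) = 2
row 2: |5| − (1+1+4) = -1
row 3: |-6| − (4+4+1) = -3
row 4: |5| − (4+1+3) = -3
minimum over rows = -3 → not strictly diagonally dominant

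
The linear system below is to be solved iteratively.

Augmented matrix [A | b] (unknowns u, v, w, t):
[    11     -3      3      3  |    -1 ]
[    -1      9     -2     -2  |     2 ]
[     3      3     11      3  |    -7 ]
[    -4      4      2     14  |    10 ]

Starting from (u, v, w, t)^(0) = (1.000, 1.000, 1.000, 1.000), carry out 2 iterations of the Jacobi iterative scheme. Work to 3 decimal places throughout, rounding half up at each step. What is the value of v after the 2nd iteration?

Iteration 1:
  u = (-1 - (-3)·1.000 - (3)·1.000 - (3)·1.000) / (11) = -0.364
  v = (2 - (-1)·1.000 - (-2)·1.000 - (-2)·1.000) / (9) = 0.778
  w = (-7 - (3)·1.000 - (3)·1.000 - (3)·1.000) / (11) = -1.455
  t = (10 - (-4)·1.000 - (4)·1.000 - (2)·1.000) / (14) = 0.571
Iteration 2:
  u = (-1 - (-3)·0.778 - (3)·-1.455 - (3)·0.571) / (11) = 0.362
  v = (2 - (-1)·-0.364 - (-2)·-1.455 - (-2)·0.571) / (9) = -0.015
  w = (-7 - (3)·-0.364 - (3)·0.778 - (3)·0.571) / (11) = -0.905
  t = (10 - (-4)·-0.364 - (4)·0.778 - (2)·-1.455) / (14) = 0.596

-0.015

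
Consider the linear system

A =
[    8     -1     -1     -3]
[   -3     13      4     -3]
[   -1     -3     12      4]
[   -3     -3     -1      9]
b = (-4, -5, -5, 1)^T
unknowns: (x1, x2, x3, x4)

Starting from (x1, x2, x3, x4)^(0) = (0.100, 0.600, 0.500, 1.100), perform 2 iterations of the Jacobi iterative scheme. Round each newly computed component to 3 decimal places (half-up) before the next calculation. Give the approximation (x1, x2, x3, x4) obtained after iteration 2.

Iteration 1:
  x1 = (-4 - (-1)·0.600 - (-1)·0.500 - (-3)·1.100) / (8) = 0.050
  x2 = (-5 - (-3)·0.100 - (4)·0.500 - (-3)·1.100) / (13) = -0.262
  x3 = (-5 - (-1)·0.100 - (-3)·0.600 - (4)·1.100) / (12) = -0.625
  x4 = (1 - (-3)·0.100 - (-3)·0.600 - (-1)·0.500) / (9) = 0.400
Iteration 2:
  x1 = (-4 - (-1)·-0.262 - (-1)·-0.625 - (-3)·0.400) / (8) = -0.461
  x2 = (-5 - (-3)·0.050 - (4)·-0.625 - (-3)·0.400) / (13) = -0.088
  x3 = (-5 - (-1)·0.050 - (-3)·-0.262 - (4)·0.400) / (12) = -0.611
  x4 = (1 - (-3)·0.050 - (-3)·-0.262 - (-1)·-0.625) / (9) = -0.029

(-0.461, -0.088, -0.611, -0.029)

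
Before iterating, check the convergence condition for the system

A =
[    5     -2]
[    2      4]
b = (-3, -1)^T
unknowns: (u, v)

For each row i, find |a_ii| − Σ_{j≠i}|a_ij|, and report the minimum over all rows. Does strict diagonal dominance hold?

2

row 1: |5| − (2) = 3
row 2: |4| − (2) = 2
minimum over rows = 2 → strictly diagonally dominant (convergence guaranteed)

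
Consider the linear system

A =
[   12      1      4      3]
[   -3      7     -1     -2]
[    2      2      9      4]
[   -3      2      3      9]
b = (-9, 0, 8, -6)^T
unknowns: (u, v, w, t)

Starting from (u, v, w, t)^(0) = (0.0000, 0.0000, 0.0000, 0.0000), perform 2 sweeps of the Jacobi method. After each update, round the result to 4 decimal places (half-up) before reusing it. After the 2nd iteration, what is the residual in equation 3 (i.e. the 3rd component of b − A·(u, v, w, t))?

Iteration 1:
  u = (-9 - (1)·0.0000 - (4)·0.0000 - (3)·0.0000) / (12) = -0.7500
  v = (0 - (-3)·0.0000 - (-1)·0.0000 - (-2)·0.0000) / (7) = 0.0000
  w = (8 - (2)·0.0000 - (2)·0.0000 - (4)·0.0000) / (9) = 0.8889
  t = (-6 - (-3)·0.0000 - (2)·0.0000 - (3)·0.0000) / (9) = -0.6667
Iteration 2:
  u = (-9 - (1)·0.0000 - (4)·0.8889 - (3)·-0.6667) / (12) = -0.8796
  v = (0 - (-3)·-0.7500 - (-1)·0.8889 - (-2)·-0.6667) / (7) = -0.3849
  w = (8 - (2)·-0.7500 - (2)·0.0000 - (4)·-0.6667) / (9) = 1.3519
  t = (-6 - (-3)·-0.7500 - (2)·0.0000 - (3)·0.8889) / (9) = -1.2130
Residual b − A·x = (0.1715, -1.0186, 3.2139, -1.0077)

3.2139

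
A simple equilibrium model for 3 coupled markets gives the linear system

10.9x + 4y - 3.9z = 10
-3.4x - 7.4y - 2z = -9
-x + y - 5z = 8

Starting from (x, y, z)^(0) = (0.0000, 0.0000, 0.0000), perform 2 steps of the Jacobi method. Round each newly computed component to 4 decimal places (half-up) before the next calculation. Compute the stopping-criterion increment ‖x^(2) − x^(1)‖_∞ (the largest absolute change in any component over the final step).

1.0188

Iteration 1:
  x = (10 - (4)·0.0000 - (-3.9)·0.0000) / (10.9) = 0.9174
  y = (-9 - (-3.4)·0.0000 - (-2)·0.0000) / (-7.4) = 1.2162
  z = (8 - (-1)·0.0000 - (1)·0.0000) / (-5) = -1.6000
Iteration 2:
  x = (10 - (4)·1.2162 - (-3.9)·-1.6000) / (10.9) = -0.1014
  y = (-9 - (-3.4)·0.9174 - (-2)·-1.6000) / (-7.4) = 1.2271
  z = (8 - (-1)·0.9174 - (1)·1.2162) / (-5) = -1.5402
Change: (-1.0188, 0.0109, 0.0598) → max |·| = 1.0188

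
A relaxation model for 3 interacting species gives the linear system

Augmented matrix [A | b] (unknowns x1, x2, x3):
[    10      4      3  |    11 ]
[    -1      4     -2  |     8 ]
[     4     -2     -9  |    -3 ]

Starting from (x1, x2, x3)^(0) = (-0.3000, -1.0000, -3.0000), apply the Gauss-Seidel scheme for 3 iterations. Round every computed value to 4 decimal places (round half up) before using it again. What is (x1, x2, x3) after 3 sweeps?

(0.0729, 1.9594, -0.0697)

Iteration 1:
  x1 = (11 - (4)·-1.0000 - (3)·-3.0000) / (10) = 2.4000
  x2 = (8 - (-1)·2.4000 - (-2)·-3.0000) / (4) = 1.1000
  x3 = (-3 - (4)·2.4000 - (-2)·1.1000) / (-9) = 1.1556
Iteration 2:
  x1 = (11 - (4)·1.1000 - (3)·1.1556) / (10) = 0.3133
  x2 = (8 - (-1)·0.3133 - (-2)·1.1556) / (4) = 2.6561
  x3 = (-3 - (4)·0.3133 - (-2)·2.6561) / (-9) = -0.1177
Iteration 3:
  x1 = (11 - (4)·2.6561 - (3)·-0.1177) / (10) = 0.0729
  x2 = (8 - (-1)·0.0729 - (-2)·-0.1177) / (4) = 1.9594
  x3 = (-3 - (4)·0.0729 - (-2)·1.9594) / (-9) = -0.0697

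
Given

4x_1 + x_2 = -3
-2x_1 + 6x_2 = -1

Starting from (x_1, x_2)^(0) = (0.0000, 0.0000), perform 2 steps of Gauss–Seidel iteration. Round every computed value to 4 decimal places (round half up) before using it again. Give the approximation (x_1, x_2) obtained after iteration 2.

(-0.6458, -0.3819)

Iteration 1:
  x_1 = (-3 - (1)·0.0000) / (4) = -0.7500
  x_2 = (-1 - (-2)·-0.7500) / (6) = -0.4167
Iteration 2:
  x_1 = (-3 - (1)·-0.4167) / (4) = -0.6458
  x_2 = (-1 - (-2)·-0.6458) / (6) = -0.3819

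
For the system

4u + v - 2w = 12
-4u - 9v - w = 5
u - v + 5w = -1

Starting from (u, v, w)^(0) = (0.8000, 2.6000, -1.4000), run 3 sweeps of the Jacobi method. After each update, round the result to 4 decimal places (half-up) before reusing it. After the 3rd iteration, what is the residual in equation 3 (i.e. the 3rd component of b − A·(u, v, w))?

Iteration 1:
  u = (12 - (1)·2.6000 - (-2)·-1.4000) / (4) = 1.6500
  v = (5 - (-4)·0.8000 - (-1)·-1.4000) / (-9) = -0.7556
  w = (-1 - (1)·0.8000 - (-1)·2.6000) / (5) = 0.1600
Iteration 2:
  u = (12 - (1)·-0.7556 - (-2)·0.1600) / (4) = 3.2689
  v = (5 - (-4)·1.6500 - (-1)·0.1600) / (-9) = -1.3067
  w = (-1 - (1)·1.6500 - (-1)·-0.7556) / (5) = -0.6811
Iteration 3:
  u = (12 - (1)·-1.3067 - (-2)·-0.6811) / (4) = 2.9861
  v = (5 - (-4)·3.2689 - (-1)·-0.6811) / (-9) = -1.9327
  w = (-1 - (1)·3.2689 - (-1)·-1.3067) / (5) = -1.1151
Residual b − A·x = (-0.2419, -1.5650, -0.3433)

-0.3433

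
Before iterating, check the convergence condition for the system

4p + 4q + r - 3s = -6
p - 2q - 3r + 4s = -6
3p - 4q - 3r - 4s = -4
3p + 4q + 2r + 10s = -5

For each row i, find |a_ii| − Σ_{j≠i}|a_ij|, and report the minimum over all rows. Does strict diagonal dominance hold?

row 1: |4| − (4+1+3) = -4
row 2: |-2| − (1+3+4) = -6
row 3: |-3| − (3+4+4) = -8
row 4: |10| − (3+4+2) = 1
minimum over rows = -8 → not strictly diagonally dominant

-8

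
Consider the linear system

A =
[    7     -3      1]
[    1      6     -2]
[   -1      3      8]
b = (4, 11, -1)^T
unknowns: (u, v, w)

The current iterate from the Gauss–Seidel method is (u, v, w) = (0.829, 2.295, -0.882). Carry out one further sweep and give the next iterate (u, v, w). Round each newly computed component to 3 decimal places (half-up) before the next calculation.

(1.681, 1.259, -0.387)

One sweep:
  u = (4 - (-3)·2.295 - (1)·-0.882) / (7) = 1.681
  v = (11 - (1)·1.681 - (-2)·-0.882) / (6) = 1.259
  w = (-1 - (-1)·1.681 - (3)·1.259) / (8) = -0.387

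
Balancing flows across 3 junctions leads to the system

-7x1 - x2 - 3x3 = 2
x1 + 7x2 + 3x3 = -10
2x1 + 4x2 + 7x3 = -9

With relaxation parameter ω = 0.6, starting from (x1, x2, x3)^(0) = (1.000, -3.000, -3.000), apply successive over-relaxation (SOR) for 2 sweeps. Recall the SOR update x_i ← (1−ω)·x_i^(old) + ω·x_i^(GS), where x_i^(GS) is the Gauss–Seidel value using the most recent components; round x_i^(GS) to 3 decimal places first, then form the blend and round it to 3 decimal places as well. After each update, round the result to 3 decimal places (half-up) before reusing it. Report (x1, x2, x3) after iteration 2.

(0.890, -1.051, -1.247)

Iteration 1:
  x1: GS value = (2 - (-1)·-3.000 - (-3)·-3.000) / (-7) = 1.429;  x1 ← (1−ω)·1.000 + ω·1.429 = 1.257
  x2: GS value = (-10 - (1)·1.257 - (3)·-3.000) / (7) = -0.322;  x2 ← (1−ω)·-3.000 + ω·-0.322 = -1.393
  x3: GS value = (-9 - (2)·1.257 - (4)·-1.393) / (7) = -0.849;  x3 ← (1−ω)·-3.000 + ω·-0.849 = -1.709
Iteration 2:
  x1: GS value = (2 - (-1)·-1.393 - (-3)·-1.709) / (-7) = 0.646;  x1 ← (1−ω)·1.257 + ω·0.646 = 0.890
  x2: GS value = (-10 - (1)·0.890 - (3)·-1.709) / (7) = -0.823;  x2 ← (1−ω)·-1.393 + ω·-0.823 = -1.051
  x3: GS value = (-9 - (2)·0.890 - (4)·-1.051) / (7) = -0.939;  x3 ← (1−ω)·-1.709 + ω·-0.939 = -1.247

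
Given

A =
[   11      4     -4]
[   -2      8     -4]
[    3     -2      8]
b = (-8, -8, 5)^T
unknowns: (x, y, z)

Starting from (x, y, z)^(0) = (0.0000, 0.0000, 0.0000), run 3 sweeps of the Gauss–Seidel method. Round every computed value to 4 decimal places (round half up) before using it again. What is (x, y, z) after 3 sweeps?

Iteration 1:
  x = (-8 - (4)·0.0000 - (-4)·0.0000) / (11) = -0.7273
  y = (-8 - (-2)·-0.7273 - (-4)·0.0000) / (8) = -1.1818
  z = (5 - (3)·-0.7273 - (-2)·-1.1818) / (8) = 0.6023
Iteration 2:
  x = (-8 - (4)·-1.1818 - (-4)·0.6023) / (11) = -0.0785
  y = (-8 - (-2)·-0.0785 - (-4)·0.6023) / (8) = -0.7185
  z = (5 - (3)·-0.0785 - (-2)·-0.7185) / (8) = 0.4748
Iteration 3:
  x = (-8 - (4)·-0.7185 - (-4)·0.4748) / (11) = -0.2933
  y = (-8 - (-2)·-0.2933 - (-4)·0.4748) / (8) = -0.8359
  z = (5 - (3)·-0.2933 - (-2)·-0.8359) / (8) = 0.5260

(-0.2933, -0.8359, 0.5260)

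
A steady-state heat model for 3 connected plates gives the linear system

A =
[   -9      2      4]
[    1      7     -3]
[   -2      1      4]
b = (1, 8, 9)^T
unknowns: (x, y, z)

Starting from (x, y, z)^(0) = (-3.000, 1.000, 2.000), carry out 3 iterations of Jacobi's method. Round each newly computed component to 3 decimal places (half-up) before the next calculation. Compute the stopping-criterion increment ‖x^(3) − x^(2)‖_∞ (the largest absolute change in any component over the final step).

Iteration 1:
  x = (1 - (2)·1.000 - (4)·2.000) / (-9) = 1.000
  y = (8 - (1)·-3.000 - (-3)·2.000) / (7) = 2.429
  z = (9 - (-2)·-3.000 - (1)·1.000) / (4) = 0.500
Iteration 2:
  x = (1 - (2)·2.429 - (4)·0.500) / (-9) = 0.651
  y = (8 - (1)·1.000 - (-3)·0.500) / (7) = 1.214
  z = (9 - (-2)·1.000 - (1)·2.429) / (4) = 2.143
Iteration 3:
  x = (1 - (2)·1.214 - (4)·2.143) / (-9) = 1.111
  y = (8 - (1)·0.651 - (-3)·2.143) / (7) = 1.968
  z = (9 - (-2)·0.651 - (1)·1.214) / (4) = 2.272
Change: (0.460, 0.754, 0.129) → max |·| = 0.754

0.754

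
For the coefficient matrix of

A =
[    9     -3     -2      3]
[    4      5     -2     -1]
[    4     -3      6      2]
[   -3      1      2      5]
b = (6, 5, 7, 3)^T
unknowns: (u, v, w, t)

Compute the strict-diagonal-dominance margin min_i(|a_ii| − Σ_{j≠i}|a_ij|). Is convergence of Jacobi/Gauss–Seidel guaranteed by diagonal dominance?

-3

row 1: |9| − (3+2+3) = 1
row 2: |5| − (4+2+1) = -2
row 3: |6| − (4+3+2) = -3
row 4: |5| − (3+1+2) = -1
minimum over rows = -3 → not strictly diagonally dominant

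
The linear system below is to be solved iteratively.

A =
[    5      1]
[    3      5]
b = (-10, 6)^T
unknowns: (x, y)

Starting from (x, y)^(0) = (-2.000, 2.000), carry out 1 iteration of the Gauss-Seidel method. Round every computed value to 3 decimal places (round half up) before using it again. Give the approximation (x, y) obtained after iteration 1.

Iteration 1:
  x = (-10 - (1)·2.000) / (5) = -2.400
  y = (6 - (3)·-2.400) / (5) = 2.640

(-2.400, 2.640)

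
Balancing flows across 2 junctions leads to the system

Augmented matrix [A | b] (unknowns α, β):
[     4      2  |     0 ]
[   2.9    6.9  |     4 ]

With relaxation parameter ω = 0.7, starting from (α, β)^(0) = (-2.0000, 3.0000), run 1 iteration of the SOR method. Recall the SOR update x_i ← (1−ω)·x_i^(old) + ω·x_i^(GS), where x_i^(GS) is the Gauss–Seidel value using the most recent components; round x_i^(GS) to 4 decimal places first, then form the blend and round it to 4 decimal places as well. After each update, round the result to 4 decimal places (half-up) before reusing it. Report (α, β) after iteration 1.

(-1.6500, 1.7912)

Iteration 1:
  α: GS value = (0 - (2)·3.0000) / (4) = -1.5000;  α ← (1−ω)·-2.0000 + ω·-1.5000 = -1.6500
  β: GS value = (4 - (2.9)·-1.6500) / (6.9) = 1.2732;  β ← (1−ω)·3.0000 + ω·1.2732 = 1.7912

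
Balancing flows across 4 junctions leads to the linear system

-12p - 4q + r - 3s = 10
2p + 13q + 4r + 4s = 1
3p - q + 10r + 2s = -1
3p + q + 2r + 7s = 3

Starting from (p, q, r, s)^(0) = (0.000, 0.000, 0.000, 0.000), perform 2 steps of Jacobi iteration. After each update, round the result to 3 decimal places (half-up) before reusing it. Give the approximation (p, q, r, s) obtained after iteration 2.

Iteration 1:
  p = (10 - (-4)·0.000 - (1)·0.000 - (-3)·0.000) / (-12) = -0.833
  q = (1 - (2)·0.000 - (4)·0.000 - (4)·0.000) / (13) = 0.077
  r = (-1 - (3)·0.000 - (-1)·0.000 - (2)·0.000) / (10) = -0.100
  s = (3 - (3)·0.000 - (1)·0.000 - (2)·0.000) / (7) = 0.429
Iteration 2:
  p = (10 - (-4)·0.077 - (1)·-0.100 - (-3)·0.429) / (-12) = -0.975
  q = (1 - (2)·-0.833 - (4)·-0.100 - (4)·0.429) / (13) = 0.104
  r = (-1 - (3)·-0.833 - (-1)·0.077 - (2)·0.429) / (10) = 0.072
  s = (3 - (3)·-0.833 - (1)·0.077 - (2)·-0.100) / (7) = 0.803

(-0.975, 0.104, 0.072, 0.803)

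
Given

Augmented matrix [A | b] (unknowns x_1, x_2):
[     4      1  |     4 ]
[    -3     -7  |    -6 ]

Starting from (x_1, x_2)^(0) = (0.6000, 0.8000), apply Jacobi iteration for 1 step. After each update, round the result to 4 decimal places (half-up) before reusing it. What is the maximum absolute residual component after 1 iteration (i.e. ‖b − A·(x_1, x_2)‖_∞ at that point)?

0.6000

Iteration 1:
  x_1 = (4 - (1)·0.8000) / (4) = 0.8000
  x_2 = (-6 - (-3)·0.6000) / (-7) = 0.6000
Residual b − A·x = (0.2000, 0.6000); ∞-norm = 0.6000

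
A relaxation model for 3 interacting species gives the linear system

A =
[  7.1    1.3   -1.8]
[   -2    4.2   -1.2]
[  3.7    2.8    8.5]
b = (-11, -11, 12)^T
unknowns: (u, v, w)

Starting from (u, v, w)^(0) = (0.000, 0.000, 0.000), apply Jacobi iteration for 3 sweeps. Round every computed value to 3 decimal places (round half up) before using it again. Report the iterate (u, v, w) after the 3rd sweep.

Iteration 1:
  u = (-11 - (1.3)·0.000 - (-1.8)·0.000) / (7.1) = -1.549
  v = (-11 - (-2)·0.000 - (-1.2)·0.000) / (4.2) = -2.619
  w = (12 - (3.7)·0.000 - (2.8)·0.000) / (8.5) = 1.412
Iteration 2:
  u = (-11 - (1.3)·-2.619 - (-1.8)·1.412) / (7.1) = -0.712
  v = (-11 - (-2)·-1.549 - (-1.2)·1.412) / (4.2) = -2.953
  w = (12 - (3.7)·-1.549 - (2.8)·-2.619) / (8.5) = 2.949
Iteration 3:
  u = (-11 - (1.3)·-2.953 - (-1.8)·2.949) / (7.1) = -0.261
  v = (-11 - (-2)·-0.712 - (-1.2)·2.949) / (4.2) = -2.116
  w = (12 - (3.7)·-0.712 - (2.8)·-2.953) / (8.5) = 2.694

(-0.261, -2.116, 2.694)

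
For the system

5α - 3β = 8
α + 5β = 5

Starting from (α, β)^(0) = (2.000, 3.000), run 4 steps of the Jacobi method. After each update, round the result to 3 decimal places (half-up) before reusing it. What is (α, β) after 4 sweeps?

Iteration 1:
  α = (8 - (-3)·3.000) / (5) = 3.400
  β = (5 - (1)·2.000) / (5) = 0.600
Iteration 2:
  α = (8 - (-3)·0.600) / (5) = 1.960
  β = (5 - (1)·3.400) / (5) = 0.320
Iteration 3:
  α = (8 - (-3)·0.320) / (5) = 1.792
  β = (5 - (1)·1.960) / (5) = 0.608
Iteration 4:
  α = (8 - (-3)·0.608) / (5) = 1.965
  β = (5 - (1)·1.792) / (5) = 0.642

(1.965, 0.642)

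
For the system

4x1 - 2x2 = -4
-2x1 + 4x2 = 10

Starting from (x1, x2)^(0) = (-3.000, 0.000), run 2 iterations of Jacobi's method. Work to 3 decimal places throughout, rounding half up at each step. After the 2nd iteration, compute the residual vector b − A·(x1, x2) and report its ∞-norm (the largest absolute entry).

2.000

Iteration 1:
  x1 = (-4 - (-2)·0.000) / (4) = -1.000
  x2 = (10 - (-2)·-3.000) / (4) = 1.000
Iteration 2:
  x1 = (-4 - (-2)·1.000) / (4) = -0.500
  x2 = (10 - (-2)·-1.000) / (4) = 2.000
Residual b − A·x = (2.000, 1.000); ∞-norm = 2.000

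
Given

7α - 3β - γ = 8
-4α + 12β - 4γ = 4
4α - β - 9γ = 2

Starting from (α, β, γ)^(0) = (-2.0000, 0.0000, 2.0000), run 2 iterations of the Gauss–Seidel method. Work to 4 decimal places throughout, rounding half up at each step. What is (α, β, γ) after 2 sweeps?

(1.8110, 1.0199, 0.4693)

Iteration 1:
  α = (8 - (-3)·0.0000 - (-1)·2.0000) / (7) = 1.4286
  β = (4 - (-4)·1.4286 - (-4)·2.0000) / (12) = 1.4762
  γ = (2 - (4)·1.4286 - (-1)·1.4762) / (-9) = 0.2487
Iteration 2:
  α = (8 - (-3)·1.4762 - (-1)·0.2487) / (7) = 1.8110
  β = (4 - (-4)·1.8110 - (-4)·0.2487) / (12) = 1.0199
  γ = (2 - (4)·1.8110 - (-1)·1.0199) / (-9) = 0.4693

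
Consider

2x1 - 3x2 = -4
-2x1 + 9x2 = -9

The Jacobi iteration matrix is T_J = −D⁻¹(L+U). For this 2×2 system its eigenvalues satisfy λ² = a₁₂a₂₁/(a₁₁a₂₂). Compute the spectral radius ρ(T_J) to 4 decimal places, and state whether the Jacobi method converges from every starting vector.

a₁₂a₂₁/(a₁₁a₂₂) = (-3)·(-2) / ((2)·(9)) = 0.333333
ρ = √|0.333333| = √0.333333 = 0.5774
ρ < 1, so Jacobi converges

0.5774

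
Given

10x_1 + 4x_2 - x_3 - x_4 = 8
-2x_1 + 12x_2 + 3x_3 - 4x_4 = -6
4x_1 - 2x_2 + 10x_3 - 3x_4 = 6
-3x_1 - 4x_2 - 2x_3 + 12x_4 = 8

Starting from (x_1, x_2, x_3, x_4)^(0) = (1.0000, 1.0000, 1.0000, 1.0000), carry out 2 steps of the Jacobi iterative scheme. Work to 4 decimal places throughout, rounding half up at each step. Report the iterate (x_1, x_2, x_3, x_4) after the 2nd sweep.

(1.1117, -0.1028, 0.7350, 0.8500)

Iteration 1:
  x_1 = (8 - (4)·1.0000 - (-1)·1.0000 - (-1)·1.0000) / (10) = 0.6000
  x_2 = (-6 - (-2)·1.0000 - (3)·1.0000 - (-4)·1.0000) / (12) = -0.2500
  x_3 = (6 - (4)·1.0000 - (-2)·1.0000 - (-3)·1.0000) / (10) = 0.7000
  x_4 = (8 - (-3)·1.0000 - (-4)·1.0000 - (-2)·1.0000) / (12) = 1.4167
Iteration 2:
  x_1 = (8 - (4)·-0.2500 - (-1)·0.7000 - (-1)·1.4167) / (10) = 1.1117
  x_2 = (-6 - (-2)·0.6000 - (3)·0.7000 - (-4)·1.4167) / (12) = -0.1028
  x_3 = (6 - (4)·0.6000 - (-2)·-0.2500 - (-3)·1.4167) / (10) = 0.7350
  x_4 = (8 - (-3)·0.6000 - (-4)·-0.2500 - (-2)·0.7000) / (12) = 0.8500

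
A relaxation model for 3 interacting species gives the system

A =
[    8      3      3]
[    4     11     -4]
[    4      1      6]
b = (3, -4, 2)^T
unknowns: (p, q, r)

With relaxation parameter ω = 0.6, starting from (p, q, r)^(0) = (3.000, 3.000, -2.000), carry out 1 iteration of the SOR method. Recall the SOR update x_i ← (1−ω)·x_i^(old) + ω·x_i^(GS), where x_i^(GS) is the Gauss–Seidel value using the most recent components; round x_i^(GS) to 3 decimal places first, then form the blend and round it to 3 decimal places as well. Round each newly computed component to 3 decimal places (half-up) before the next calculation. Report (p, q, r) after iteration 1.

(1.200, 0.284, -1.108)

Iteration 1:
  p: GS value = (3 - (3)·3.000 - (3)·-2.000) / (8) = 0.000;  p ← (1−ω)·3.000 + ω·0.000 = 1.200
  q: GS value = (-4 - (4)·1.200 - (-4)·-2.000) / (11) = -1.527;  q ← (1−ω)·3.000 + ω·-1.527 = 0.284
  r: GS value = (2 - (4)·1.200 - (1)·0.284) / (6) = -0.514;  r ← (1−ω)·-2.000 + ω·-0.514 = -1.108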